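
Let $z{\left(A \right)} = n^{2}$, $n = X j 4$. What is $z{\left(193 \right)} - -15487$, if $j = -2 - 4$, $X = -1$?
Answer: $16063$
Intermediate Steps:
$j = -6$ ($j = -2 - 4 = -6$)
$n = 24$ ($n = \left(-1\right) \left(-6\right) 4 = 6 \cdot 4 = 24$)
$z{\left(A \right)} = 576$ ($z{\left(A \right)} = 24^{2} = 576$)
$z{\left(193 \right)} - -15487 = 576 - -15487 = 576 + 15487 = 16063$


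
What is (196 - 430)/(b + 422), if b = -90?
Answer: -117/166 ≈ -0.70482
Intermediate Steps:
(196 - 430)/(b + 422) = (196 - 430)/(-90 + 422) = -234/332 = -234*1/332 = -117/166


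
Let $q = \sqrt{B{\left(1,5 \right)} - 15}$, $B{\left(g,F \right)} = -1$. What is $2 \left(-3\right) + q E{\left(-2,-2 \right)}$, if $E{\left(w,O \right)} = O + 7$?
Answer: $-6 + 20 i \approx -6.0 + 20.0 i$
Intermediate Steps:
$E{\left(w,O \right)} = 7 + O$
$q = 4 i$ ($q = \sqrt{-1 - 15} = \sqrt{-16} = 4 i \approx 4.0 i$)
$2 \left(-3\right) + q E{\left(-2,-2 \right)} = 2 \left(-3\right) + 4 i \left(7 - 2\right) = -6 + 4 i 5 = -6 + 20 i$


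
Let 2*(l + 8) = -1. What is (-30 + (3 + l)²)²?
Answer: 1/16 ≈ 0.062500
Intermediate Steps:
l = -17/2 (l = -8 + (½)*(-1) = -8 - ½ = -17/2 ≈ -8.5000)
(-30 + (3 + l)²)² = (-30 + (3 - 17/2)²)² = (-30 + (-11/2)²)² = (-30 + 121/4)² = (¼)² = 1/16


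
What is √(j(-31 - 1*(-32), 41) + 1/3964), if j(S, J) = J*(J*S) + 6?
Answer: √6627083579/1982 ≈ 41.073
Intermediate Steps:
j(S, J) = 6 + S*J² (j(S, J) = S*J² + 6 = 6 + S*J²)
√(j(-31 - 1*(-32), 41) + 1/3964) = √((6 + (-31 - 1*(-32))*41²) + 1/3964) = √((6 + (-31 + 32)*1681) + 1/3964) = √((6 + 1*1681) + 1/3964) = √((6 + 1681) + 1/3964) = √(1687 + 1/3964) = √(6687269/3964) = √6627083579/1982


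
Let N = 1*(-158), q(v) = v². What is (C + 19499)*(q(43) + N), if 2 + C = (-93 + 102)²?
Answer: 33106398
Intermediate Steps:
N = -158
C = 79 (C = -2 + (-93 + 102)² = -2 + 9² = -2 + 81 = 79)
(C + 19499)*(q(43) + N) = (79 + 19499)*(43² - 158) = 19578*(1849 - 158) = 19578*1691 = 33106398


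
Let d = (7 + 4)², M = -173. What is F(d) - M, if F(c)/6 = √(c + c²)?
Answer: 173 + 66*√122 ≈ 901.99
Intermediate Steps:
d = 121 (d = 11² = 121)
F(c) = 6*√(c + c²)
F(d) - M = 6*√(121*(1 + 121)) - 1*(-173) = 6*√(121*122) + 173 = 6*√14762 + 173 = 6*(11*√122) + 173 = 66*√122 + 173 = 173 + 66*√122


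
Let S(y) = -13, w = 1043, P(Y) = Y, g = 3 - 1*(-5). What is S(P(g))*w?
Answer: -13559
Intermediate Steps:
g = 8 (g = 3 + 5 = 8)
S(P(g))*w = -13*1043 = -13559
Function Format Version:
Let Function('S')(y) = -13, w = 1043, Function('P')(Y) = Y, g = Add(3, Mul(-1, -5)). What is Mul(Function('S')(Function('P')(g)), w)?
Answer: -13559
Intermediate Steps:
g = 8 (g = Add(3, 5) = 8)
Mul(Function('S')(Function('P')(g)), w) = Mul(-13, 1043) = -13559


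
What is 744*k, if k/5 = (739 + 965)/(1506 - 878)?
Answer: 1584720/157 ≈ 10094.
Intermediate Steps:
k = 2130/157 (k = 5*((739 + 965)/(1506 - 878)) = 5*(1704/628) = 5*(1704*(1/628)) = 5*(426/157) = 2130/157 ≈ 13.567)
744*k = 744*(2130/157) = 1584720/157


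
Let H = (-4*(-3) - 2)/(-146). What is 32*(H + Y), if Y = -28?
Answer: -65568/73 ≈ -898.19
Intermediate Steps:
H = -5/73 (H = (12 - 2)*(-1/146) = 10*(-1/146) = -5/73 ≈ -0.068493)
32*(H + Y) = 32*(-5/73 - 28) = 32*(-2049/73) = -65568/73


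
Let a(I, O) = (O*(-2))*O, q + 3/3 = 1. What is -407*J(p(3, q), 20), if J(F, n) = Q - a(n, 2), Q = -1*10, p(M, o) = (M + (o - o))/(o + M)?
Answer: 814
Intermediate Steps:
q = 0 (q = -1 + 1 = 0)
p(M, o) = M/(M + o) (p(M, o) = (M + 0)/(M + o) = M/(M + o))
a(I, O) = -2*O² (a(I, O) = (-2*O)*O = -2*O²)
Q = -10
J(F, n) = -2 (J(F, n) = -10 - (-2)*2² = -10 - (-2)*4 = -10 - 1*(-8) = -10 + 8 = -2)
-407*J(p(3, q), 20) = -407*(-2) = 814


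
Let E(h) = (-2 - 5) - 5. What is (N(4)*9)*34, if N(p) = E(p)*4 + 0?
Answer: -14688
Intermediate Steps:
E(h) = -12 (E(h) = -7 - 5 = -12)
N(p) = -48 (N(p) = -12*4 + 0 = -48 + 0 = -48)
(N(4)*9)*34 = -48*9*34 = -432*34 = -14688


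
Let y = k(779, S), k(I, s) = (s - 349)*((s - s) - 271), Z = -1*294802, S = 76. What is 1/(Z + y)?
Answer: -1/220819 ≈ -4.5286e-6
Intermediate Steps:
Z = -294802
k(I, s) = 94579 - 271*s (k(I, s) = (-349 + s)*(0 - 271) = (-349 + s)*(-271) = 94579 - 271*s)
y = 73983 (y = 94579 - 271*76 = 94579 - 20596 = 73983)
1/(Z + y) = 1/(-294802 + 73983) = 1/(-220819) = -1/220819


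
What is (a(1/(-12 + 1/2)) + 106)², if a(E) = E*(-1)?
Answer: 5953600/529 ≈ 11254.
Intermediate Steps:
a(E) = -E
(a(1/(-12 + 1/2)) + 106)² = (-1/(-12 + 1/2) + 106)² = (-1/(-12 + ½) + 106)² = (-1/(-23/2) + 106)² = (-1*(-2/23) + 106)² = (2/23 + 106)² = (2440/23)² = 5953600/529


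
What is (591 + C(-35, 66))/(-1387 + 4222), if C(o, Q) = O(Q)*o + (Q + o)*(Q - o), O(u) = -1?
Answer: 3757/2835 ≈ 1.3252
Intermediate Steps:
C(o, Q) = -o + (Q + o)*(Q - o)
(591 + C(-35, 66))/(-1387 + 4222) = (591 + (66² - 1*(-35) - 1*(-35)²))/(-1387 + 4222) = (591 + (4356 + 35 - 1*1225))/2835 = (591 + (4356 + 35 - 1225))*(1/2835) = (591 + 3166)*(1/2835) = 3757*(1/2835) = 3757/2835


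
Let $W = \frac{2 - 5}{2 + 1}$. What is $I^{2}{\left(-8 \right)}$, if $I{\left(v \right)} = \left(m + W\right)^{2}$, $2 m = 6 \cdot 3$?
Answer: $4096$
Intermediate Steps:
$W = -1$ ($W = - \frac{3}{3} = \left(-3\right) \frac{1}{3} = -1$)
$m = 9$ ($m = \frac{6 \cdot 3}{2} = \frac{1}{2} \cdot 18 = 9$)
$I{\left(v \right)} = 64$ ($I{\left(v \right)} = \left(9 - 1\right)^{2} = 8^{2} = 64$)
$I^{2}{\left(-8 \right)} = 64^{2} = 4096$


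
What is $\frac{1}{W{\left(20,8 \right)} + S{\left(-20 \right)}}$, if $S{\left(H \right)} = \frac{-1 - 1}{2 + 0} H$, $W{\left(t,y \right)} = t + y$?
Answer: $\frac{1}{48} \approx 0.020833$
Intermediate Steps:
$S{\left(H \right)} = - H$ ($S{\left(H \right)} = - \frac{2}{2} H = \left(-2\right) \frac{1}{2} H = - H$)
$\frac{1}{W{\left(20,8 \right)} + S{\left(-20 \right)}} = \frac{1}{\left(20 + 8\right) - -20} = \frac{1}{28 + 20} = \frac{1}{48}$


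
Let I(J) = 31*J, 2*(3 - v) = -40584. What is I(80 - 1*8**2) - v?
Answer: -19799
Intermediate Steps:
v = 20295 (v = 3 - 1/2*(-40584) = 3 + 20292 = 20295)
I(80 - 1*8**2) - v = 31*(80 - 1*8**2) - 1*20295 = 31*(80 - 1*64) - 20295 = 31*(80 - 64) - 20295 = 31*16 - 20295 = 496 - 20295 = -19799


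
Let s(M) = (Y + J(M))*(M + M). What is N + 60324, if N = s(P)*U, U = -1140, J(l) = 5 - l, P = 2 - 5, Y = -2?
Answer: 101364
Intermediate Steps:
P = -3
s(M) = 2*M*(3 - M) (s(M) = (-2 + (5 - M))*(M + M) = (3 - M)*(2*M) = 2*M*(3 - M))
N = 41040 (N = (2*(-3)*(3 - 1*(-3)))*(-1140) = (2*(-3)*(3 + 3))*(-1140) = (2*(-3)*6)*(-1140) = -36*(-1140) = 41040)
N + 60324 = 41040 + 60324 = 101364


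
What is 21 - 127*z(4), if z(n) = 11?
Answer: -1376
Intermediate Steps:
21 - 127*z(4) = 21 - 127*11 = 21 - 1397 = -1376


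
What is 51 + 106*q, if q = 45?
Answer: 4821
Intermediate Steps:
51 + 106*q = 51 + 106*45 = 51 + 4770 = 4821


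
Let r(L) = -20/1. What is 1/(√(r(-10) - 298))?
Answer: -I*√318/318 ≈ -0.056077*I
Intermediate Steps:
r(L) = -20 (r(L) = -20*1 = -20)
1/(√(r(-10) - 298)) = 1/(√(-20 - 298)) = 1/(√(-318)) = 1/(I*√318) = -I*√318/318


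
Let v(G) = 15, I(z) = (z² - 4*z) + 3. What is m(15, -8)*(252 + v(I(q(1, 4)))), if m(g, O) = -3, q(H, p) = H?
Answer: -801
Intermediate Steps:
I(z) = 3 + z² - 4*z
m(15, -8)*(252 + v(I(q(1, 4)))) = -3*(252 + 15) = -3*267 = -801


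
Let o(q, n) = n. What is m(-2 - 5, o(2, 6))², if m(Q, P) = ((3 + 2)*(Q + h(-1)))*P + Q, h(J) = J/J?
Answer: 34969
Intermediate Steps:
h(J) = 1
m(Q, P) = Q + P*(5 + 5*Q) (m(Q, P) = ((3 + 2)*(Q + 1))*P + Q = (5*(1 + Q))*P + Q = (5 + 5*Q)*P + Q = P*(5 + 5*Q) + Q = Q + P*(5 + 5*Q))
m(-2 - 5, o(2, 6))² = ((-2 - 5) + 5*6 + 5*6*(-2 - 5))² = (-7 + 30 + 5*6*(-7))² = (-7 + 30 - 210)² = (-187)² = 34969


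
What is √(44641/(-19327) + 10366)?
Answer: 3*√430131062823/19327 ≈ 101.80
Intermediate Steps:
√(44641/(-19327) + 10366) = √(44641*(-1/19327) + 10366) = √(-44641/19327 + 10366) = √(200299041/19327) = 3*√430131062823/19327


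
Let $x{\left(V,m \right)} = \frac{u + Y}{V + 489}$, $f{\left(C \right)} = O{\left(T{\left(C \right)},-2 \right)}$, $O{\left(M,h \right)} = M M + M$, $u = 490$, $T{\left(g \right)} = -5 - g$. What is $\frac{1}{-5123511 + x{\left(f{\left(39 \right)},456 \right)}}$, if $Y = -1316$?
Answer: $- \frac{2381}{12199080517} \approx -1.9518 \cdot 10^{-7}$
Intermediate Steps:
$O{\left(M,h \right)} = M + M^{2}$ ($O{\left(M,h \right)} = M^{2} + M = M + M^{2}$)
$f{\left(C \right)} = \left(-5 - C\right) \left(-4 - C\right)$ ($f{\left(C \right)} = \left(-5 - C\right) \left(1 - \left(5 + C\right)\right) = \left(-5 - C\right) \left(-4 - C\right)$)
$x{\left(V,m \right)} = - \frac{826}{489 + V}$ ($x{\left(V,m \right)} = \frac{490 - 1316}{V + 489} = - \frac{826}{489 + V}$)
$\frac{1}{-5123511 + x{\left(f{\left(39 \right)},456 \right)}} = \frac{1}{-5123511 - \frac{826}{489 + \left(4 + 39\right) \left(5 + 39\right)}} = \frac{1}{-5123511 - \frac{826}{489 + 43 \cdot 44}} = \frac{1}{-5123511 - \frac{826}{489 + 1892}} = \frac{1}{-5123511 - \frac{826}{2381}} = \frac{1}{- \frac{12199080517}{2381}} = - \frac{2381}{12199080517}$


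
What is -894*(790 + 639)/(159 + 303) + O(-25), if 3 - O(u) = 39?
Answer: -215693/77 ≈ -2801.2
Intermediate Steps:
O(u) = -36 (O(u) = 3 - 1*39 = 3 - 39 = -36)
-894*(790 + 639)/(159 + 303) + O(-25) = -894*(790 + 639)/(159 + 303) - 36 = -1277526/462 - 36 = -894*1429/462 - 36 = -212921/77 - 36 = -215693/77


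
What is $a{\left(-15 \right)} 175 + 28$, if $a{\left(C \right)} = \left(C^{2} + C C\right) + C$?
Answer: $76153$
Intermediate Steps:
$a{\left(C \right)} = C + 2 C^{2}$ ($a{\left(C \right)} = \left(C^{2} + C^{2}\right) + C = 2 C^{2} + C = C + 2 C^{2}$)
$a{\left(-15 \right)} 175 + 28 = - 15 \left(1 + 2 \left(-15\right)\right) 175 + 28 = - 15 \left(1 - 30\right) 175 + 28 = \left(-15\right) \left(-29\right) 175 + 28 = 435 \cdot 175 + 28 = 76125 + 28 = 76153$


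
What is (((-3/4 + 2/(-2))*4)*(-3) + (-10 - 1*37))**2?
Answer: 676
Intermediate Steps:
(((-3/4 + 2/(-2))*4)*(-3) + (-10 - 1*37))**2 = (((-3*1/4 + 2*(-1/2))*4)*(-3) + (-10 - 37))**2 = (((-3/4 - 1)*4)*(-3) - 47)**2 = (-7/4*4*(-3) - 47)**2 = (-7*(-3) - 47)**2 = (21 - 47)**2 = (-26)**2 = 676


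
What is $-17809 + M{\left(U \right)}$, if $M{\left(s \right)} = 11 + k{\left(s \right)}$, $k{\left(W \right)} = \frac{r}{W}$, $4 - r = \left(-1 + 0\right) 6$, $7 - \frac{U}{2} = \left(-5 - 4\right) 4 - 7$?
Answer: $- \frac{177979}{10} \approx -17798.0$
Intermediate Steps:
$U = 100$ ($U = 14 - 2 \left(\left(-5 - 4\right) 4 - 7\right) = 14 - 2 \left(\left(-9\right) 4 - 7\right) = 14 - 2 \left(-36 - 7\right) = 14 - -86 = 14 + 86 = 100$)
$r = 10$ ($r = 4 - \left(-1 + 0\right) 6 = 4 - \left(-1\right) 6 = 4 - -6 = 4 + 6 = 10$)
$k{\left(W \right)} = \frac{10}{W}$
$M{\left(s \right)} = 11 + \frac{10}{s}$
$-17809 + M{\left(U \right)} = -17809 + \left(11 + \frac{10}{100}\right) = -17809 + \left(11 + 10 \cdot \frac{1}{100}\right) = -17809 + \left(11 + \frac{1}{10}\right) = -17809 + \frac{111}{10} = - \frac{177979}{10}$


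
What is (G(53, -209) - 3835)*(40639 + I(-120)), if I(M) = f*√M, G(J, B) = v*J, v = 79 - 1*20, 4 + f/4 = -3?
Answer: -28772412 + 39648*I*√30 ≈ -2.8772e+7 + 2.1716e+5*I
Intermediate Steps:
f = -28 (f = -16 + 4*(-3) = -16 - 12 = -28)
v = 59 (v = 79 - 20 = 59)
G(J, B) = 59*J
I(M) = -28*√M
(G(53, -209) - 3835)*(40639 + I(-120)) = (59*53 - 3835)*(40639 - 56*I*√30) = (3127 - 3835)*(40639 - 56*I*√30) = -708*(40639 - 56*I*√30) = -28772412 + 39648*I*√30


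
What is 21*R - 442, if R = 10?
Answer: -232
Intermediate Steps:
21*R - 442 = 21*10 - 442 = 210 - 442 = -232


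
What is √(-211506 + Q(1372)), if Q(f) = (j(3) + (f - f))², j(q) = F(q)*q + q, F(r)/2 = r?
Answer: I*√211065 ≈ 459.42*I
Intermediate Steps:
F(r) = 2*r
j(q) = q + 2*q² (j(q) = (2*q)*q + q = 2*q² + q = q + 2*q²)
Q(f) = 441 (Q(f) = (3*(1 + 2*3) + (f - f))² = (3*(1 + 6) + 0)² = (3*7 + 0)² = (21 + 0)² = 21² = 441)
√(-211506 + Q(1372)) = √(-211506 + 441) = √(-211065) = I*√211065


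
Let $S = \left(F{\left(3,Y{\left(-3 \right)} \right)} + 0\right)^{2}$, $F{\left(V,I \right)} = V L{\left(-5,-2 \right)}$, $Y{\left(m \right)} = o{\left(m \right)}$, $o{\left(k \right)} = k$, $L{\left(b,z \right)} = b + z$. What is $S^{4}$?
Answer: $37822859361$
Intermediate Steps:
$Y{\left(m \right)} = m$
$F{\left(V,I \right)} = - 7 V$ ($F{\left(V,I \right)} = V \left(-5 - 2\right) = V \left(-7\right) = - 7 V$)
$S = 441$ ($S = \left(\left(-7\right) 3 + 0\right)^{2} = \left(-21 + 0\right)^{2} = \left(-21\right)^{2} = 441$)
$S^{4} = 441^{4} = 37822859361$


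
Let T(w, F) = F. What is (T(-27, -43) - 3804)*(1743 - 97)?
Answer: -6332162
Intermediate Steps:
(T(-27, -43) - 3804)*(1743 - 97) = (-43 - 3804)*(1743 - 97) = -3847*1646 = -6332162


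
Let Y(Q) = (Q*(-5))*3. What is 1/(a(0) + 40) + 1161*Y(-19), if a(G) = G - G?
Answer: 13235401/40 ≈ 3.3089e+5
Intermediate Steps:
a(G) = 0
Y(Q) = -15*Q (Y(Q) = -5*Q*3 = -15*Q)
1/(a(0) + 40) + 1161*Y(-19) = 1/(0 + 40) + 1161*(-15*(-19)) = 1/40 + 1161*285 = 1/40 + 330885 = 13235401/40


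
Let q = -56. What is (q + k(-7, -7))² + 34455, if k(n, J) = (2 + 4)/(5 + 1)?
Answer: 37480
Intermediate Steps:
k(n, J) = 1 (k(n, J) = 6/6 = 6*(⅙) = 1)
(q + k(-7, -7))² + 34455 = (-56 + 1)² + 34455 = (-55)² + 34455 = 3025 + 34455 = 37480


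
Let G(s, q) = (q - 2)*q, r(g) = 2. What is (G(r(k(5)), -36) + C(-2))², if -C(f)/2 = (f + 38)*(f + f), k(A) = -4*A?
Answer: 2742336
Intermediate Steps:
C(f) = -4*f*(38 + f) (C(f) = -2*(f + 38)*(f + f) = -2*(38 + f)*2*f = -4*f*(38 + f))
G(s, q) = q*(-2 + q) (G(s, q) = (-2 + q)*q = q*(-2 + q))
(G(r(k(5)), -36) + C(-2))² = (-36*(-2 - 36) - 4*(-2)*(38 - 2))² = (-36*(-38) - 4*(-2)*36)² = (1368 + 288)² = 1656² = 2742336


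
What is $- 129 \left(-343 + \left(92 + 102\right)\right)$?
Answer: $19221$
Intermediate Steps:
$- 129 \left(-343 + \left(92 + 102\right)\right) = - 129 \left(-343 + 194\right) = \left(-129\right) \left(-149\right) = 19221$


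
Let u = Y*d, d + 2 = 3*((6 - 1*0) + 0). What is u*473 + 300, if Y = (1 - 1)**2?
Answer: 300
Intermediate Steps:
d = 16 (d = -2 + 3*((6 - 1*0) + 0) = -2 + 3*((6 + 0) + 0) = -2 + 3*(6 + 0) = -2 + 3*6 = -2 + 18 = 16)
Y = 0 (Y = 0**2 = 0)
u = 0 (u = 0*16 = 0)
u*473 + 300 = 0*473 + 300 = 0 + 300 = 300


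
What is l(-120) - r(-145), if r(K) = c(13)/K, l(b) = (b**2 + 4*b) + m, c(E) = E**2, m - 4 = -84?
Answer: 2006969/145 ≈ 13841.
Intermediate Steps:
m = -80 (m = 4 - 84 = -80)
l(b) = -80 + b**2 + 4*b (l(b) = (b**2 + 4*b) - 80 = -80 + b**2 + 4*b)
r(K) = 169/K (r(K) = 13**2/K = 169/K)
l(-120) - r(-145) = (-80 + (-120)**2 + 4*(-120)) - 169/(-145) = (-80 + 14400 - 480) - 169*(-1)/145 = 13840 - 1*(-169/145) = 13840 + 169/145 = 2006969/145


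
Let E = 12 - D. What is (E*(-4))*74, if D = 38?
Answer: 7696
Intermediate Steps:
E = -26 (E = 12 - 1*38 = 12 - 38 = -26)
(E*(-4))*74 = -26*(-4)*74 = 104*74 = 7696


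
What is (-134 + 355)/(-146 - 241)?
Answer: -221/387 ≈ -0.57106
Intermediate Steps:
(-134 + 355)/(-146 - 241) = 221/(-387) = 221*(-1/387) = -221/387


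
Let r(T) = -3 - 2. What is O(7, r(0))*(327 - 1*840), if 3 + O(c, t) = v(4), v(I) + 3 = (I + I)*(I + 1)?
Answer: -17442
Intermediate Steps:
r(T) = -5
v(I) = -3 + 2*I*(1 + I) (v(I) = -3 + (I + I)*(I + 1) = -3 + (2*I)*(1 + I) = -3 + 2*I*(1 + I))
O(c, t) = 34 (O(c, t) = -3 + (-3 + 2*4 + 2*4²) = -3 + (-3 + 8 + 2*16) = -3 + (-3 + 8 + 32) = -3 + 37 = 34)
O(7, r(0))*(327 - 1*840) = 34*(327 - 1*840) = 34*(327 - 840) = 34*(-513) = -17442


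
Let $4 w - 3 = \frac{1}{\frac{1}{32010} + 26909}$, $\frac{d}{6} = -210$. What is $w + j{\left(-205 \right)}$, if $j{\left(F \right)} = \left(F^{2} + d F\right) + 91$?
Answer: $\frac{1035064391502707}{3445428364} \approx 3.0042 \cdot 10^{5}$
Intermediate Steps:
$d = -1260$ ($d = 6 \left(-210\right) = -1260$)
$j{\left(F \right)} = 91 + F^{2} - 1260 F$ ($j{\left(F \right)} = \left(F^{2} - 1260 F\right) + 91 = 91 + F^{2} - 1260 F$)
$w = \frac{2584103283}{3445428364}$ ($w = \frac{3}{4} + \frac{1}{4 \left(\frac{1}{32010} + 26909\right)} = \frac{3}{4} + \frac{1}{4 \cdot \frac{861357091}{32010}} = \frac{3}{4} + \frac{1}{4} \cdot \frac{32010}{861357091} = \frac{3}{4} + \frac{16005}{1722714182} = \frac{2584103283}{3445428364} \approx 0.75001$)
$w + j{\left(-205 \right)} = \frac{2584103283}{3445428364} + \left(91 + \left(-205\right)^{2} - -258300\right) = \frac{2584103283}{3445428364} + \left(91 + 42025 + 258300\right) = \frac{2584103283}{3445428364} + 300416 = \frac{1035064391502707}{3445428364}$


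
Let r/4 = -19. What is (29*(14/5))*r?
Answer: -30856/5 ≈ -6171.2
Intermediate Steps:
r = -76 (r = 4*(-19) = -76)
(29*(14/5))*r = (29*(14/5))*(-76) = (406/5)*(-76) = -30856/5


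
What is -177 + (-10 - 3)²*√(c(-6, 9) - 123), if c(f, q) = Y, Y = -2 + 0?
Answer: -177 + 845*I*√5 ≈ -177.0 + 1889.5*I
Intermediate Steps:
Y = -2
c(f, q) = -2
-177 + (-10 - 3)²*√(c(-6, 9) - 123) = -177 + (-10 - 3)²*√(-2 - 123) = -177 + (-13)²*√(-125) = -177 + 169*(5*I*√5) = -177 + 845*I*√5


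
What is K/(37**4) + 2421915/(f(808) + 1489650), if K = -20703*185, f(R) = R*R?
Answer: -99105076215/108524761642 ≈ -0.91320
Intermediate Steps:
f(R) = R**2
K = -3830055
K/(37**4) + 2421915/(f(808) + 1489650) = -3830055/(37**4) + 2421915/(808**2 + 1489650) = -3830055/1874161 + 2421915/(652864 + 1489650) = -3830055*1/1874161 + 2421915/2142514 = -103515/50653 + 2421915*(1/2142514) = -103515/50653 + 2421915/2142514 = -99105076215/108524761642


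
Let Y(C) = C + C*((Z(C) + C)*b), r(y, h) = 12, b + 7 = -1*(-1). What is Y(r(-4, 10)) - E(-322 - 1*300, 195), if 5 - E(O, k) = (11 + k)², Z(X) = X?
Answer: 40715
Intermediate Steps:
b = -6 (b = -7 - 1*(-1) = -7 + 1 = -6)
E(O, k) = 5 - (11 + k)²
Y(C) = C - 12*C² (Y(C) = C + C*((C + C)*(-6)) = C + C*((2*C)*(-6)) = C + C*(-12*C) = C - 12*C²)
Y(r(-4, 10)) - E(-322 - 1*300, 195) = 12*(1 - 12*12) - (5 - (11 + 195)²) = 12*(1 - 144) - (5 - 1*206²) = 12*(-143) - (5 - 1*42436) = -1716 - (5 - 42436) = -1716 - 1*(-42431) = -1716 + 42431 = 40715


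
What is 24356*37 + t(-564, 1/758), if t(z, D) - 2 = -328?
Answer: 900846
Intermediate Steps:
t(z, D) = -326 (t(z, D) = 2 - 328 = -326)
24356*37 + t(-564, 1/758) = 24356*37 - 326 = 901172 - 326 = 900846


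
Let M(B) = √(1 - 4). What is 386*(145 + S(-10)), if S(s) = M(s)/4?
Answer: 55970 + 193*I*√3/2 ≈ 55970.0 + 167.14*I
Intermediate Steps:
M(B) = I*√3 (M(B) = √(-3) = I*√3)
S(s) = I*√3/4 (S(s) = (I*√3)/4 = (I*√3)*(¼) = I*√3/4)
386*(145 + S(-10)) = 386*(145 + I*√3/4) = 55970 + 193*I*√3/2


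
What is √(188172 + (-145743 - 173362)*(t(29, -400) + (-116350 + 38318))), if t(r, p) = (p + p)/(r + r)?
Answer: 2*√5236274353603/29 ≈ 1.5781e+5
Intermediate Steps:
t(r, p) = p/r (t(r, p) = (2*p)/((2*r)) = (2*p)*(1/(2*r)) = p/r)
√(188172 + (-145743 - 173362)*(t(29, -400) + (-116350 + 38318))) = √(188172 + (-145743 - 173362)*(-400/29 + (-116350 + 38318))) = √(188172 - 319105*(-400*1/29 - 78032)) = √(188172 - 319105*(-400/29 - 78032)) = √(188172 - 319105*(-2263328/29)) = √(188172 + 722239281440/29) = √(722244738428/29) = 2*√5236274353603/29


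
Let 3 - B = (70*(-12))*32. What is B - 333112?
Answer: -306229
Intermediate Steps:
B = 26883 (B = 3 - 70*(-12)*32 = 3 - (-840)*32 = 3 - 1*(-26880) = 3 + 26880 = 26883)
B - 333112 = 26883 - 333112 = -306229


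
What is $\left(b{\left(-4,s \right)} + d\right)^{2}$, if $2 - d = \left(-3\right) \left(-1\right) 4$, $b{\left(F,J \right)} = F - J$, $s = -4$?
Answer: $100$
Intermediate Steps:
$d = -10$ ($d = 2 - \left(-3\right) \left(-1\right) 4 = 2 - 3 \cdot 4 = 2 - 12 = -10$)
$\left(b{\left(-4,s \right)} + d\right)^{2} = \left(\left(-4 - -4\right) - 10\right)^{2} = \left(\left(-4 + 4\right) - 10\right)^{2} = \left(0 - 10\right)^{2} = \left(-10\right)^{2} = 100$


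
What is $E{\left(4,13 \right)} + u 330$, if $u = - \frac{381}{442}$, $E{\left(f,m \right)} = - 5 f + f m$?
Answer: $- \frac{55793}{221} \approx -252.46$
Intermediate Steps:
$u = - \frac{381}{442}$ ($u = \left(-381\right) \frac{1}{442} = - \frac{381}{442} \approx -0.86199$)
$E{\left(4,13 \right)} + u 330 = 4 \left(-5 + 13\right) - \frac{62865}{221} = 4 \cdot 8 - \frac{62865}{221} = 32 - \frac{62865}{221} = - \frac{55793}{221}$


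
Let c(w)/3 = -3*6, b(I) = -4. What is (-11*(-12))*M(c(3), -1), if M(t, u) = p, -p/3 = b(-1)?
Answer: 1584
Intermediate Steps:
p = 12 (p = -3*(-4) = 12)
c(w) = -54 (c(w) = 3*(-3*6) = 3*(-18) = -54)
M(t, u) = 12
(-11*(-12))*M(c(3), -1) = -11*(-12)*12 = 132*12 = 1584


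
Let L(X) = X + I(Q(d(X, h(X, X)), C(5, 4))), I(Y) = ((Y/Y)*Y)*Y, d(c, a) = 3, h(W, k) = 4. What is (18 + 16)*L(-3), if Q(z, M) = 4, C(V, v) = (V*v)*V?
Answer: 442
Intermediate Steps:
C(V, v) = v*V²
I(Y) = Y² (I(Y) = (1*Y)*Y = Y*Y = Y²)
L(X) = 16 + X (L(X) = X + 4² = X + 16 = 16 + X)
(18 + 16)*L(-3) = (18 + 16)*(16 - 3) = 34*13 = 442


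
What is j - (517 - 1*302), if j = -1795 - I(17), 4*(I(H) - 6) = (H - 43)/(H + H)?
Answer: -137075/68 ≈ -2015.8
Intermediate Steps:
I(H) = 6 + (-43 + H)/(8*H) (I(H) = 6 + ((H - 43)/(H + H))/4 = 6 + ((-43 + H)/((2*H)))/4 = 6 + ((-43 + H)*(1/(2*H)))/4 = 6 + ((-43 + H)/(2*H))/4 = 6 + (-43 + H)/(8*H))
j = -122455/68 (j = -1795 - (-43 + 49*17)/(8*17) = -1795 - (-43 + 833)/(8*17) = -1795 - 790/(8*17) = -1795 - 1*395/68 = -1795 - 395/68 = -122455/68 ≈ -1800.8)
j - (517 - 1*302) = -122455/68 - (517 - 1*302) = -122455/68 - (517 - 302) = -122455/68 - 1*215 = -122455/68 - 215 = -137075/68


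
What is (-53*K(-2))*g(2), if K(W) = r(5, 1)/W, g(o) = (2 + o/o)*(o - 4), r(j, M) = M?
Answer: -159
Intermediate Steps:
g(o) = -12 + 3*o (g(o) = (2 + 1)*(-4 + o) = 3*(-4 + o) = -12 + 3*o)
K(W) = 1/W
(-53*K(-2))*g(2) = (-53/(-2))*(-12 + 3*2) = (-53*(-½))*(-12 + 6) = (53/2)*(-6) = -159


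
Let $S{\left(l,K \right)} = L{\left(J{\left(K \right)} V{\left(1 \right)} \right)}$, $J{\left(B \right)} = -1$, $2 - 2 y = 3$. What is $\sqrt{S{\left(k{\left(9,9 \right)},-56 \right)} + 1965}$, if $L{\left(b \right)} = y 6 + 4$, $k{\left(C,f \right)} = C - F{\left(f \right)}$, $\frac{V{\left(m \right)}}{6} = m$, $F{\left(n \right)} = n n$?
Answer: $\sqrt{1966} \approx 44.34$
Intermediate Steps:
$F{\left(n \right)} = n^{2}$
$y = - \frac{1}{2}$ ($y = 1 - \frac{3}{2} = - \frac{1}{2} \approx -0.5$)
$V{\left(m \right)} = 6 m$
$k{\left(C,f \right)} = C - f^{2}$
$L{\left(b \right)} = 1$ ($L{\left(b \right)} = \left(- \frac{1}{2}\right) 6 + 4 = -3 + 4 = 1$)
$S{\left(l,K \right)} = 1$
$\sqrt{S{\left(k{\left(9,9 \right)},-56 \right)} + 1965} = \sqrt{1 + 1965} = \sqrt{1966}$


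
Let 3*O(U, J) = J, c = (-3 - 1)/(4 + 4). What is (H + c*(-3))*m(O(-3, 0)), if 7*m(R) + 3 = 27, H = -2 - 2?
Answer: -60/7 ≈ -8.5714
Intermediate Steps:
H = -4
c = -½ (c = -4/8 = -4*⅛ = -½ ≈ -0.50000)
O(U, J) = J/3
m(R) = 24/7 (m(R) = -3/7 + (⅐)*27 = -3/7 + 27/7 = 24/7)
(H + c*(-3))*m(O(-3, 0)) = (-4 - ½*(-3))*(24/7) = (-4 + 3/2)*(24/7) = -5/2*24/7 = -60/7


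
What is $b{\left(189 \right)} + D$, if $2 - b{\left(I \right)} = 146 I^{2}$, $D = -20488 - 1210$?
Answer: $-5236962$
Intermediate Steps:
$D = -21698$ ($D = -20488 - 1210 = -21698$)
$b{\left(I \right)} = 2 - 146 I^{2}$
$b{\left(189 \right)} + D = \left(2 - 146 \cdot 189^{2}\right) - 21698 = \left(2 - 5215266\right) - 21698 = -5215264 - 21698 = -5236962$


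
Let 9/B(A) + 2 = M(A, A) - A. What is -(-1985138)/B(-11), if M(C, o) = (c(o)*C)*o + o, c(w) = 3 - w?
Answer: 373205944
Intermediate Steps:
M(C, o) = o + C*o*(3 - o) (M(C, o) = ((3 - o)*C)*o + o = (C*(3 - o))*o + o = C*o*(3 - o) + o = o + C*o*(3 - o))
B(A) = 9/(-2 - A - A*(-1 + A*(-3 + A))) (B(A) = 9/(-2 + (-A*(-1 + A*(-3 + A)) - A)) = 9/(-2 + (-A - A*(-1 + A*(-3 + A)))) = 9/(-2 - A - A*(-1 + A*(-3 + A))))
-(-1985138)/B(-11) = -(-1985138)/((-9/(2 + (-11)³ - 3*(-11)²))) = -(-1985138)/((-9/(2 - 1331 - 3*121))) = -(-1985138)/((-9/(2 - 1331 - 363))) = -(-1985138)/((-9/(-1692))) = -(-1985138)/((-9*(-1/1692))) = -(-1985138)/1/188 = -(-1985138)*188 = -1763*(-211688) = 373205944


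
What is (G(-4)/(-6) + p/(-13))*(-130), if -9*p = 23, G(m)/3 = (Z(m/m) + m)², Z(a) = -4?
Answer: 37210/9 ≈ 4134.4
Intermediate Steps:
G(m) = 3*(-4 + m)²
p = -23/9 (p = -⅑*23 = -23/9 ≈ -2.5556)
(G(-4)/(-6) + p/(-13))*(-130) = ((3*(-4 - 4)²)/(-6) - 23/9/(-13))*(-130) = ((3*(-8)²)*(-⅙) - 23/9*(-1/13))*(-130) = ((3*64)*(-⅙) + 23/117)*(-130) = (192*(-⅙) + 23/117)*(-130) = (-32 + 23/117)*(-130) = -3721/117*(-130) = 37210/9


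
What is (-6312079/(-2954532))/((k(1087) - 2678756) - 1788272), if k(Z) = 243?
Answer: -6312079/13197259219620 ≈ -4.7829e-7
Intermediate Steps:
(-6312079/(-2954532))/((k(1087) - 2678756) - 1788272) = (-6312079/(-2954532))/((243 - 2678756) - 1788272) = (-6312079*(-1/2954532))/(-2678513 - 1788272) = (6312079/2954532)/(-4466785) = (6312079/2954532)*(-1/4466785) = -6312079/13197259219620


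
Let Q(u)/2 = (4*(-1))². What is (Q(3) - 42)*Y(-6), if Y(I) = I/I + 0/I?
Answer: -10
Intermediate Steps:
Y(I) = 1 (Y(I) = 1 + 0 = 1)
Q(u) = 32 (Q(u) = 2*(4*(-1))² = 2*(-4)² = 2*16 = 32)
(Q(3) - 42)*Y(-6) = (32 - 42)*1 = -10*1 = -10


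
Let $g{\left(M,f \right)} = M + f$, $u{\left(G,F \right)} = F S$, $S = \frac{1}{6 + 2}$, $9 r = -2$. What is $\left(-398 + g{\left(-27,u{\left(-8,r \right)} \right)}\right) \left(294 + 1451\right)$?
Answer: $- \frac{26700245}{36} \approx -7.4167 \cdot 10^{5}$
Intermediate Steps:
$r = - \frac{2}{9}$ ($r = \frac{1}{9} \left(-2\right) = - \frac{2}{9} \approx -0.22222$)
$S = \frac{1}{8} \approx 0.125$
$u{\left(G,F \right)} = \frac{F}{8}$ ($u{\left(G,F \right)} = F \frac{1}{8} = \frac{F}{8}$)
$\left(-398 + g{\left(-27,u{\left(-8,r \right)} \right)}\right) \left(294 + 1451\right) = \left(-398 + \left(-27 + \frac{1}{8} \left(- \frac{2}{9}\right)\right)\right) \left(294 + 1451\right) = \left(-398 - \frac{973}{36}\right) 1745 = \left(- \frac{15301}{36}\right) 1745 = - \frac{26700245}{36}$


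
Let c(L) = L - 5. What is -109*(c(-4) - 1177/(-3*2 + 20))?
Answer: 142027/14 ≈ 10145.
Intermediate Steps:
c(L) = -5 + L
-109*(c(-4) - 1177/(-3*2 + 20)) = -109*((-5 - 4) - 1177/(-3*2 + 20)) = -109*(-9 - 1177/(-6 + 20)) = -109*(-9 - 1177/14) = -109*(-1303/14) = 142027/14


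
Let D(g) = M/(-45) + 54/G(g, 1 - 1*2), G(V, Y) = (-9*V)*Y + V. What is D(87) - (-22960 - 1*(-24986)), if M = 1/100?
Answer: -264384929/130500 ≈ -2025.9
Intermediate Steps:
M = 1/100 ≈ 0.010000
G(V, Y) = V - 9*V*Y (G(V, Y) = -9*V*Y + V = V - 9*V*Y)
D(g) = -1/4500 + 27/(5*g) (D(g) = (1/100)/(-45) + 54/((g*(1 - 9*(1 - 1*2)))) = (1/100)*(-1/45) + 54/((g*(1 - 9*(1 - 2)))) = -1/4500 + 54/((g*(1 - 9*(-1)))) = -1/4500 + 54/((g*(1 + 9))) = -1/4500 + 54/((g*10)) = -1/4500 + 54/((10*g)) = -1/4500 + 54*(1/(10*g)) = -1/4500 + 27/(5*g))
D(87) - (-22960 - 1*(-24986)) = (1/4500)*(24300 - 1*87)/87 - (-22960 - 1*(-24986)) = (1/4500)*(1/87)*(24300 - 87) - (-22960 + 24986) = (1/4500)*(1/87)*24213 - 1*2026 = 8071/130500 - 2026 = -264384929/130500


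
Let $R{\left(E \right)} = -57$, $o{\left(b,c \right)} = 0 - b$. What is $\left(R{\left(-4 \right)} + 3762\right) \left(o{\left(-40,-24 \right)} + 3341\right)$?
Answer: $12526605$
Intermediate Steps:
$o{\left(b,c \right)} = - b$
$\left(R{\left(-4 \right)} + 3762\right) \left(o{\left(-40,-24 \right)} + 3341\right) = \left(-57 + 3762\right) \left(\left(-1\right) \left(-40\right) + 3341\right) = 3705 \left(40 + 3341\right) = 3705 \cdot 3381 = 12526605$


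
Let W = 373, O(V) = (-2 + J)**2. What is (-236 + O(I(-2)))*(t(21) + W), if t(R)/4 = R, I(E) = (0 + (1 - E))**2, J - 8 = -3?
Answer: -103739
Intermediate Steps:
J = 5 (J = 8 - 3 = 5)
I(E) = (1 - E)**2
O(V) = 9 (O(V) = (-2 + 5)**2 = 3**2 = 9)
t(R) = 4*R
(-236 + O(I(-2)))*(t(21) + W) = (-236 + 9)*(4*21 + 373) = -227*(84 + 373) = -227*457 = -103739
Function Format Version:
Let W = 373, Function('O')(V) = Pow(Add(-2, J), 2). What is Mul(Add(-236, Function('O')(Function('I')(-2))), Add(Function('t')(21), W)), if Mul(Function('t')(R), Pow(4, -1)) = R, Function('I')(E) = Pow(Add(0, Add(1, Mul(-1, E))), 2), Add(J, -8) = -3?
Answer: -103739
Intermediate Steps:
J = 5 (J = Add(8, -3) = 5)
Function('I')(E) = Pow(Add(1, Mul(-1, E)), 2)
Function('O')(V) = 9 (Function('O')(V) = Pow(Add(-2, 5), 2) = Pow(3, 2) = 9)
Function('t')(R) = Mul(4, R)
Mul(Add(-236, Function('O')(Function('I')(-2))), Add(Function('t')(21), W)) = Mul(Add(-236, 9), Add(Mul(4, 21), 373)) = Mul(-227, Add(84, 373)) = Mul(-227, 457) = -103739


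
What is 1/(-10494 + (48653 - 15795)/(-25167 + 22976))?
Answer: -313/3289316 ≈ -9.5157e-5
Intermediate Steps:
1/(-10494 + (48653 - 15795)/(-25167 + 22976)) = 1/(-10494 + 32858/(-2191)) = 1/(-10494 + 32858*(-1/2191)) = 1/(-10494 - 4694/313) = 1/(-3289316/313) = -313/3289316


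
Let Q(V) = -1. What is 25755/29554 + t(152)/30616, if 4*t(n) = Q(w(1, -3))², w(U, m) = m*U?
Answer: 1577044937/1809650528 ≈ 0.87146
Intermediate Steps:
w(U, m) = U*m
t(n) = ¼ (t(n) = (¼)*(-1)² = (¼)*1 = ¼)
25755/29554 + t(152)/30616 = 25755/29554 + (¼)/30616 = 25755*(1/29554) + (¼)*(1/30616) = 25755/29554 + 1/122464 = 1577044937/1809650528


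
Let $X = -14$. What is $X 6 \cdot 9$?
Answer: $-756$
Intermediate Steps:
$X 6 \cdot 9 = \left(-14\right) 6 \cdot 9 = \left(-84\right) 9 = -756$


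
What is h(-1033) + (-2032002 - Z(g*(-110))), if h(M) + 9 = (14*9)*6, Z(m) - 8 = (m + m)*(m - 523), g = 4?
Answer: -2878703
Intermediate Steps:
Z(m) = 8 + 2*m*(-523 + m) (Z(m) = 8 + (m + m)*(m - 523) = 8 + (2*m)*(-523 + m) = 8 + 2*m*(-523 + m))
h(M) = 747 (h(M) = -9 + (14*9)*6 = -9 + 126*6 = -9 + 756 = 747)
h(-1033) + (-2032002 - Z(g*(-110))) = 747 + (-2032002 - (8 - 4184*(-110) + 2*(4*(-110))²)) = 747 + (-2032002 - (8 - 1046*(-440) + 2*(-440)²)) = 747 + (-2032002 - (8 + 460240 + 2*193600)) = 747 + (-2032002 - (8 + 460240 + 387200)) = 747 + (-2032002 - 1*847448) = 747 + (-2032002 - 847448) = 747 - 2879450 = -2878703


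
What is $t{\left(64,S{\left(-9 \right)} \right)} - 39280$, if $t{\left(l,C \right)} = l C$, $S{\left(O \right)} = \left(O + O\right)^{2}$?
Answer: $-18544$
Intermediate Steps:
$S{\left(O \right)} = 4 O^{2}$ ($S{\left(O \right)} = \left(2 O\right)^{2} = 4 O^{2}$)
$t{\left(l,C \right)} = C l$
$t{\left(64,S{\left(-9 \right)} \right)} - 39280 = 4 \left(-9\right)^{2} \cdot 64 - 39280 = 4 \cdot 81 \cdot 64 - 39280 = 324 \cdot 64 - 39280 = 20736 - 39280 = -18544$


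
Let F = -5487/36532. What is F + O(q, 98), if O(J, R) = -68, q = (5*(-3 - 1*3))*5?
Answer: -2489663/36532 ≈ -68.150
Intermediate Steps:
q = -150 (q = (5*(-3 - 3))*5 = (5*(-6))*5 = -30*5 = -150)
F = -5487/36532 (F = -5487*1/36532 = -5487/36532 ≈ -0.15020)
F + O(q, 98) = -5487/36532 - 68 = -2489663/36532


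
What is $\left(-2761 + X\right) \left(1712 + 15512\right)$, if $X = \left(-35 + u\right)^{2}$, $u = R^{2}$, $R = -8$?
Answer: $-33070080$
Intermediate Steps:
$u = 64$ ($u = \left(-8\right)^{2} = 64$)
$X = 841$ ($X = \left(-35 + 64\right)^{2} = 29^{2} = 841$)
$\left(-2761 + X\right) \left(1712 + 15512\right) = \left(-2761 + 841\right) \left(1712 + 15512\right) = \left(-1920\right) 17224 = -33070080$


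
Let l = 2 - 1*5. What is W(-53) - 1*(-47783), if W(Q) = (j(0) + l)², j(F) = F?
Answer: 47792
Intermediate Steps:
l = -3 (l = 2 - 5 = -3)
W(Q) = 9 (W(Q) = (0 - 3)² = (-3)² = 9)
W(-53) - 1*(-47783) = 9 - 1*(-47783) = 9 + 47783 = 47792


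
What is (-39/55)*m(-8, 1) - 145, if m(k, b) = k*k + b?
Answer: -2102/11 ≈ -191.09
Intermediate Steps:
m(k, b) = b + k² (m(k, b) = k² + b = b + k²)
(-39/55)*m(-8, 1) - 145 = (-39/55)*(1 + (-8)²) - 145 = (-39*1/55)*(1 + 64) - 145 = -39/55*65 - 145 = -507/11 - 145 = -2102/11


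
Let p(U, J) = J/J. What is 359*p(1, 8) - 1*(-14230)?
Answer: 14589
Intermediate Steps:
p(U, J) = 1
359*p(1, 8) - 1*(-14230) = 359*1 - 1*(-14230) = 359 + 14230 = 14589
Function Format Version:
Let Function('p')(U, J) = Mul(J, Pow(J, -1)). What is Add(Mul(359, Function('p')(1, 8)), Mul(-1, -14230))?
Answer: 14589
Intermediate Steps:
Function('p')(U, J) = 1
Add(Mul(359, Function('p')(1, 8)), Mul(-1, -14230)) = Add(Mul(359, 1), Mul(-1, -14230)) = Add(359, 14230) = 14589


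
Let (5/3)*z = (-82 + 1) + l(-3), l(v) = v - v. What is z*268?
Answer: -65124/5 ≈ -13025.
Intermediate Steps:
l(v) = 0
z = -243/5 (z = 3*((-82 + 1) + 0)/5 = 3*(-81 + 0)/5 = (⅗)*(-81) = -243/5 ≈ -48.600)
z*268 = -243/5*268 = -65124/5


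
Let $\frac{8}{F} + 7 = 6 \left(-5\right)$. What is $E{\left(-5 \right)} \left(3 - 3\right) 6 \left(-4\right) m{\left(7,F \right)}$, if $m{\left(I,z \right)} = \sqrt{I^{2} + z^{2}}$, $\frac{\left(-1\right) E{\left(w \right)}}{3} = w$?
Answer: $0$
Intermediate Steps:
$F = - \frac{8}{37}$ ($F = \frac{8}{-7 + 6 \left(-5\right)} = \frac{8}{-7 - 30} = \frac{8}{-37} = 8 \left(- \frac{1}{37}\right) = - \frac{8}{37} \approx -0.21622$)
$E{\left(w \right)} = - 3 w$
$E{\left(-5 \right)} \left(3 - 3\right) 6 \left(-4\right) m{\left(7,F \right)} = \left(-3\right) \left(-5\right) \left(3 - 3\right) 6 \left(-4\right) \sqrt{7^{2} + \left(- \frac{8}{37}\right)^{2}} = 15 \cdot 0 \cdot 6 \left(-4\right) \sqrt{49 + \frac{64}{1369}} = 15 \cdot 0 \left(-4\right) \sqrt{\frac{67145}{1369}} = 15 \cdot 0 \frac{\sqrt{67145}}{37} = 0 \frac{\sqrt{67145}}{37} = 0$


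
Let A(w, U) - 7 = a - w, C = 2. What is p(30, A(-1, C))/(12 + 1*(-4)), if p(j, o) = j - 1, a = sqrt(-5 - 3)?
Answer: 29/8 ≈ 3.6250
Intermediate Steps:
a = 2*I*sqrt(2) (a = sqrt(-8) = 2*I*sqrt(2) ≈ 2.8284*I)
A(w, U) = 7 - w + 2*I*sqrt(2) (A(w, U) = 7 + (2*I*sqrt(2) - w) = 7 + (-w + 2*I*sqrt(2)) = 7 - w + 2*I*sqrt(2))
p(j, o) = -1 + j
p(30, A(-1, C))/(12 + 1*(-4)) = (-1 + 30)/(12 + 1*(-4)) = 29/(12 - 4) = 29/8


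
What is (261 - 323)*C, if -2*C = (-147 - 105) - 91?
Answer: -10633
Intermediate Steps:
C = 343/2 (C = -((-147 - 105) - 91)/2 = -(-252 - 91)/2 = -½*(-343) = 343/2 ≈ 171.50)
(261 - 323)*C = (261 - 323)*(343/2) = -62*343/2 = -10633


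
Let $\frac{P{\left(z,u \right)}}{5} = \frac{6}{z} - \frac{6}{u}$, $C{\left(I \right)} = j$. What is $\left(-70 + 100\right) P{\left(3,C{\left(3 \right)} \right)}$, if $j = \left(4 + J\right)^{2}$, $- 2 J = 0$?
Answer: $\frac{975}{4} \approx 243.75$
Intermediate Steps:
$J = 0$ ($J = \left(- \frac{1}{2}\right) 0 = 0$)
$j = 16$ ($j = \left(4 + 0\right)^{2} = 4^{2} = 16$)
$C{\left(I \right)} = 16$
$P{\left(z,u \right)} = - \frac{30}{u} + \frac{30}{z}$ ($P{\left(z,u \right)} = 5 \left(\frac{6}{z} - \frac{6}{u}\right) = 5 \left(- \frac{6}{u} + \frac{6}{z}\right) = - \frac{30}{u} + \frac{30}{z}$)
$\left(-70 + 100\right) P{\left(3,C{\left(3 \right)} \right)} = \left(-70 + 100\right) \left(- \frac{30}{16} + \frac{30}{3}\right) = 30 \left(\left(-30\right) \frac{1}{16} + 30 \cdot \frac{1}{3}\right) = 30 \left(- \frac{15}{8} + 10\right) = 30 \cdot \frac{65}{8} = \frac{975}{4}$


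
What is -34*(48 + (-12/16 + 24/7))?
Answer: -24123/14 ≈ -1723.1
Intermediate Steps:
-34*(48 + (-12/16 + 24/7)) = -34*(48 + (-12*1/16 + 24*(⅐))) = -34*(48 + (-¾ + 24/7)) = -34*(48 + 75/28) = -34*1419/28 = -24123/14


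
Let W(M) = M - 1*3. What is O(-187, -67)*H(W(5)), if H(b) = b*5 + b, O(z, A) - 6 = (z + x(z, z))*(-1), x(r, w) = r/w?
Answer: 2304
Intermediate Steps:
O(z, A) = 5 - z (O(z, A) = 6 + (z + z/z)*(-1) = 6 + (z + 1)*(-1) = 6 + (1 + z)*(-1) = 6 + (-1 - z) = 5 - z)
W(M) = -3 + M (W(M) = M - 3 = -3 + M)
H(b) = 6*b (H(b) = 5*b + b = 6*b)
O(-187, -67)*H(W(5)) = (5 - 1*(-187))*(6*(-3 + 5)) = (5 + 187)*(6*2) = 192*12 = 2304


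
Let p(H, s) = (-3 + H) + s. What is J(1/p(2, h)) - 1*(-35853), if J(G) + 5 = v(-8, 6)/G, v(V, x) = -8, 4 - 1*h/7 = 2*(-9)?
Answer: 34624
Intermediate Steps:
h = 154 (h = 28 - 14*(-9) = 28 - 7*(-18) = 28 + 126 = 154)
p(H, s) = -3 + H + s
J(G) = -5 - 8/G
J(1/p(2, h)) - 1*(-35853) = (-5 - 8/(1/(-3 + 2 + 154))) - 1*(-35853) = (-5 - 8/(1/153)) + 35853 = (-5 - 8/1/153) + 35853 = (-5 - 8*153) + 35853 = (-5 - 1224) + 35853 = -1229 + 35853 = 34624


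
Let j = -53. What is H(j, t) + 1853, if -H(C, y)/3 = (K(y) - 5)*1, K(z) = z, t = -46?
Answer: 2006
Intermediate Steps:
H(C, y) = 15 - 3*y (H(C, y) = -3*(y - 5) = -3*(-5 + y) = 15 - 3*y)
H(j, t) + 1853 = (15 - 3*(-46)) + 1853 = (15 + 138) + 1853 = 153 + 1853 = 2006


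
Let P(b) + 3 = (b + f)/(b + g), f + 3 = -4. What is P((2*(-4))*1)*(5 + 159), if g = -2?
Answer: -246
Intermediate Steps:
f = -7 (f = -3 - 4 = -7)
P(b) = -3 + (-7 + b)/(-2 + b) (P(b) = -3 + (b - 7)/(b - 2) = -3 + (-7 + b)/(-2 + b))
P((2*(-4))*1)*(5 + 159) = ((-1 - 2*2*(-4))/(-2 + (2*(-4))*1))*(5 + 159) = ((-1 - (-16))/(-2 - 8*1))*164 = ((-1 - 2*(-8))/(-2 - 8))*164 = ((-1 + 16)/(-10))*164 = -⅒*15*164 = -3/2*164 = -246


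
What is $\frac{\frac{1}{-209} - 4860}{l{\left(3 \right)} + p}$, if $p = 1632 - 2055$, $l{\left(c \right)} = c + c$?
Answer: $\frac{1015741}{87153} \approx 11.655$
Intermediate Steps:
$l{\left(c \right)} = 2 c$
$p = -423$ ($p = 1632 - 2055 = -423$)
$\frac{\frac{1}{-209} - 4860}{l{\left(3 \right)} + p} = \frac{\frac{1}{-209} - 4860}{2 \cdot 3 - 423} = \frac{- \frac{1}{209} - 4860}{6 - 423} = - \frac{1015741}{209 \left(-417\right)} = \left(- \frac{1015741}{209}\right) \left(- \frac{1}{417}\right) = \frac{1015741}{87153}$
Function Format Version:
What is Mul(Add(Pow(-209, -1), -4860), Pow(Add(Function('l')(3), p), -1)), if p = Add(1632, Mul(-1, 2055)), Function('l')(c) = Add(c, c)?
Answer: Rational(1015741, 87153) ≈ 11.655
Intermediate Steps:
Function('l')(c) = Mul(2, c)
p = -423 (p = Add(1632, -2055) = -423)
Mul(Add(Pow(-209, -1), -4860), Pow(Add(Function('l')(3), p), -1)) = Mul(Add(Pow(-209, -1), -4860), Pow(Add(Mul(2, 3), -423), -1)) = Mul(Add(Rational(-1, 209), -4860), Pow(Add(6, -423), -1)) = Mul(Rational(-1015741, 209), Pow(-417, -1)) = Mul(Rational(-1015741, 209), Rational(-1, 417)) = Rational(1015741, 87153)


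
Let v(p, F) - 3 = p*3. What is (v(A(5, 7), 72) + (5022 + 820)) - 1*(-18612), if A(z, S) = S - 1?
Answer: 24475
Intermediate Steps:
A(z, S) = -1 + S
v(p, F) = 3 + 3*p (v(p, F) = 3 + p*3 = 3 + 3*p)
(v(A(5, 7), 72) + (5022 + 820)) - 1*(-18612) = ((3 + 3*(-1 + 7)) + (5022 + 820)) - 1*(-18612) = ((3 + 3*6) + 5842) + 18612 = ((3 + 18) + 5842) + 18612 = (21 + 5842) + 18612 = 5863 + 18612 = 24475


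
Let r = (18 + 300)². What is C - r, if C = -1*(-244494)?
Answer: 143370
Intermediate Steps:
C = 244494
r = 101124 (r = 318² = 101124)
C - r = 244494 - 1*101124 = 244494 - 101124 = 143370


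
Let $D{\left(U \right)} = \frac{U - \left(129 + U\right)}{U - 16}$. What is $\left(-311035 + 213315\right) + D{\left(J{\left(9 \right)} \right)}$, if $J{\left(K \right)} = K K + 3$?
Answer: $- \frac{6645089}{68} \approx -97722.0$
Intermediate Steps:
$J{\left(K \right)} = 3 + K^{2}$ ($J{\left(K \right)} = K^{2} + 3 = 3 + K^{2}$)
$D{\left(U \right)} = - \frac{129}{-16 + U}$
$\left(-311035 + 213315\right) + D{\left(J{\left(9 \right)} \right)} = \left(-311035 + 213315\right) - \frac{129}{-16 + \left(3 + 9^{2}\right)} = -97720 - \frac{129}{-16 + \left(3 + 81\right)} = -97720 - \frac{129}{-16 + 84} = -97720 - \frac{129}{68} = - \frac{6645089}{68}$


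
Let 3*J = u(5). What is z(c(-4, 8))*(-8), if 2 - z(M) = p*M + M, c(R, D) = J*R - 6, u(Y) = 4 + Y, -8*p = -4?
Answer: -232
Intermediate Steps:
p = ½ (p = -⅛*(-4) = ½ ≈ 0.50000)
J = 3 (J = (4 + 5)/3 = (⅓)*9 = 3)
c(R, D) = -6 + 3*R (c(R, D) = 3*R - 6 = -6 + 3*R)
z(M) = 2 - 3*M/2 (z(M) = 2 - (M/2 + M) = 2 - 3*M/2)
z(c(-4, 8))*(-8) = (2 - 3*(-6 + 3*(-4))/2)*(-8) = (2 - 3*(-6 - 12)/2)*(-8) = (2 - 3/2*(-18))*(-8) = (2 + 27)*(-8) = 29*(-8) = -232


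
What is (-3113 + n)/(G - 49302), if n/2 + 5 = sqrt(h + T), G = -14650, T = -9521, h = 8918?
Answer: 3123/63952 - 3*I*sqrt(67)/31976 ≈ 0.048833 - 0.00076795*I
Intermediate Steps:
n = -10 + 6*I*sqrt(67) (n = -10 + 2*sqrt(8918 - 9521) = -10 + 2*sqrt(-603) = -10 + 2*(3*I*sqrt(67)) = -10 + 6*I*sqrt(67) ≈ -10.0 + 49.112*I)
(-3113 + n)/(G - 49302) = (-3113 + (-10 + 6*I*sqrt(67)))/(-14650 - 49302) = (-3123 + 6*I*sqrt(67))/(-63952) = (-3123 + 6*I*sqrt(67))*(-1/63952) = 3123/63952 - 3*I*sqrt(67)/31976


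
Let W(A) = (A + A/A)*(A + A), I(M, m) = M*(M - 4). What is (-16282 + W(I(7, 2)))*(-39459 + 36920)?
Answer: 38993962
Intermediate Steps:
I(M, m) = M*(-4 + M)
W(A) = 2*A*(1 + A) (W(A) = (A + 1)*(2*A) = (1 + A)*(2*A) = 2*A*(1 + A))
(-16282 + W(I(7, 2)))*(-39459 + 36920) = (-16282 + 2*(7*(-4 + 7))*(1 + 7*(-4 + 7)))*(-39459 + 36920) = (-16282 + 2*(7*3)*(1 + 7*3))*(-2539) = (-16282 + 2*21*(1 + 21))*(-2539) = (-16282 + 2*21*22)*(-2539) = (-16282 + 924)*(-2539) = -15358*(-2539) = 38993962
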